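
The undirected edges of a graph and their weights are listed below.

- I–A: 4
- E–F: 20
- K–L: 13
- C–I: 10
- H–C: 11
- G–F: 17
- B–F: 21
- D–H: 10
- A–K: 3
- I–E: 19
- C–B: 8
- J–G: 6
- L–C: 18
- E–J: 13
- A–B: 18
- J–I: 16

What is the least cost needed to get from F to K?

42

Settle nodes by increasing distance from F:
F: 0
G: 17  (via F)
E: 20  (via F)
B: 21  (via F)
J: 23  (via G)
C: 29  (via B)
A: 39  (via B)
I: 39  (via E)
H: 40  (via C)
K: 42  (via A)
Shortest route: F–B–A–K = 42.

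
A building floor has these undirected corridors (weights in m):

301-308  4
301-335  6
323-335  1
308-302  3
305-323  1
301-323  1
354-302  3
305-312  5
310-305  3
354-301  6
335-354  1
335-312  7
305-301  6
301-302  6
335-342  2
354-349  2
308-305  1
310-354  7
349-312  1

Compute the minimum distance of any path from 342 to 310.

7 m

Candidate routes:
342 - 335 - 354 - 310: 2+1+7 = 10
342 - 335 - 323 - 305 - 310: 2+1+1+3 = 7
The minimum is 7 m via 342 - 335 - 323 - 305 - 310.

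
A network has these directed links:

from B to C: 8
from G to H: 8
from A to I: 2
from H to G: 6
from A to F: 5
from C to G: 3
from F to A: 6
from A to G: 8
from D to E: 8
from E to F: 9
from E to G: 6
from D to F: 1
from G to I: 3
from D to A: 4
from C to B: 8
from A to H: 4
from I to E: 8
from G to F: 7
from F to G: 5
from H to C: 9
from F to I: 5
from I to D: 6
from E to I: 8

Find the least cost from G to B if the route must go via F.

Best G to F: G–F costing 7
Best F to B: F–A–H–C–B costing 27
Total via F: 7 + 27 = 34.

34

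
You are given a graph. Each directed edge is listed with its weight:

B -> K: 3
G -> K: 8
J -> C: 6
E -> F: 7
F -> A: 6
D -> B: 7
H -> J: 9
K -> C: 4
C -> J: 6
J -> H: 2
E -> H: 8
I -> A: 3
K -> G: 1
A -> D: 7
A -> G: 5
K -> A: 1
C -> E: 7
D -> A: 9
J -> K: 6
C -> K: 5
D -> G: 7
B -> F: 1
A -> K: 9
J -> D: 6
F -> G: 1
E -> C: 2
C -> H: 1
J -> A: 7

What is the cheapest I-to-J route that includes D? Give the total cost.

30

Shortest I→D: I–A–D = 10
Best D to J: D–B–K–C–J costing 20
Total via D: 10 + 20 = 30.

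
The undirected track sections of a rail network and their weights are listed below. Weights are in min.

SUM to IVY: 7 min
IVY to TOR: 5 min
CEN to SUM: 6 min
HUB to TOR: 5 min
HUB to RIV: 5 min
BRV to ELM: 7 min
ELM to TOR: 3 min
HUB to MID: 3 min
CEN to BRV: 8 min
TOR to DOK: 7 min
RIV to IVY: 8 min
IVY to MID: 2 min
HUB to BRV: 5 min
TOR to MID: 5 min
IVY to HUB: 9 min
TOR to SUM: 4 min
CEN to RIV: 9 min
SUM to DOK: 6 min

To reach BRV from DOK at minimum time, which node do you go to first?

Candidate routes:
DOK–TOR–MID–HUB–BRV: 7+5+3+5 = 20
DOK–TOR–ELM–BRV: 7+3+7 = 17
DOK–SUM–TOR–HUB–BRV: 6+4+5+5 = 20
Cheapest is DOK–TOR–ELM–BRV at 17 min.
So from DOK the first move is to TOR.

TOR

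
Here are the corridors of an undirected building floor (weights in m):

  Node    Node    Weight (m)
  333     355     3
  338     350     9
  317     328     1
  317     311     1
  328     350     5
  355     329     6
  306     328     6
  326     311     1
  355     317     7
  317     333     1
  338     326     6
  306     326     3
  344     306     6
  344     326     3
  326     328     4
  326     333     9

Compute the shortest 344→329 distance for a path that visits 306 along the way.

Best 344 to 306: 344–306 costing 6
Best 306 to 329: 306–326–311–317–333–355–329 costing 15
Total via 306: 6 + 15 = 21 m.

21 m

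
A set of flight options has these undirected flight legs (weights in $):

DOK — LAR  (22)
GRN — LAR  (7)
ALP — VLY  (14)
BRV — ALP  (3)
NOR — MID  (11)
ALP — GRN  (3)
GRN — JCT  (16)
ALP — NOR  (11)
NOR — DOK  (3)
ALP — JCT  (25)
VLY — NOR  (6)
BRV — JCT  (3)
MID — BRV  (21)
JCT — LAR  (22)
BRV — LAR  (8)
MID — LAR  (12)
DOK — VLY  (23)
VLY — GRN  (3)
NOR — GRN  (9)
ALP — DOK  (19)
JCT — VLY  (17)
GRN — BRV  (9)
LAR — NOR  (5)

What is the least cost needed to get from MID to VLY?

$17

Running Dijkstra from MID:
MID: 0
NOR: 11  (via MID)
LAR: 12  (via MID)
DOK: 14  (via NOR)
VLY: 17  (via NOR)
Shortest route: MID–NOR–VLY = $17.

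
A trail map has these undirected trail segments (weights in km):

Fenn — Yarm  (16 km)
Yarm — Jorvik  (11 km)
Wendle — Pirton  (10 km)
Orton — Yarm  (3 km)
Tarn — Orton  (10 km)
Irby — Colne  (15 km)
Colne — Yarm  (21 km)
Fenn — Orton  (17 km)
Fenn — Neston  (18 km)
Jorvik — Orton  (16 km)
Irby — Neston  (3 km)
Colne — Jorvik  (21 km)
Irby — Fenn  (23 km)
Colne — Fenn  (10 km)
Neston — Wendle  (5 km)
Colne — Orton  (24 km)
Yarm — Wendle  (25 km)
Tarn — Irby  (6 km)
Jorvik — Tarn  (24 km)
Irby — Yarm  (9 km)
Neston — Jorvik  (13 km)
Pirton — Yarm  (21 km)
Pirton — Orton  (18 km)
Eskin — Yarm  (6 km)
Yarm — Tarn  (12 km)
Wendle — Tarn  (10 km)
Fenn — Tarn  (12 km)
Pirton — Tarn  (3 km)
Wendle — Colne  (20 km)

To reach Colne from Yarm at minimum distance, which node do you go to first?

Compare a few routes:
Yarm–Colne: 21 = 21
Yarm–Fenn–Colne: 16+10 = 26
Yarm–Irby–Colne: 9+15 = 24
The minimum is 21 km via Yarm–Colne.
So from Yarm the first move is to Colne.

Colne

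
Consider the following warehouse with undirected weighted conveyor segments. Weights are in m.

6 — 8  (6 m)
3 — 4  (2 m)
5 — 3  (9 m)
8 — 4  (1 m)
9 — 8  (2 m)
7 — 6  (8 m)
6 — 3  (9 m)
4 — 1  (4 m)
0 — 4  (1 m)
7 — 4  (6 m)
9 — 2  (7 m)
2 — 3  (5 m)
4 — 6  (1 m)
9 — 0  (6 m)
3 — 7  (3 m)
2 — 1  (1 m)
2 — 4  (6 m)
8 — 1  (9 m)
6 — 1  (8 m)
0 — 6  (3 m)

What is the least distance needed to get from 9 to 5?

14 m

Enumerating some paths:
9–8–6–4–3–5: 2+6+1+2+9 = 20
9–0–4–3–5: 6+1+2+9 = 18
9–2–3–5: 7+5+9 = 21
9–8–4–3–5: 2+1+2+9 = 14
Cheapest is 9–8–4–3–5 at 14 m.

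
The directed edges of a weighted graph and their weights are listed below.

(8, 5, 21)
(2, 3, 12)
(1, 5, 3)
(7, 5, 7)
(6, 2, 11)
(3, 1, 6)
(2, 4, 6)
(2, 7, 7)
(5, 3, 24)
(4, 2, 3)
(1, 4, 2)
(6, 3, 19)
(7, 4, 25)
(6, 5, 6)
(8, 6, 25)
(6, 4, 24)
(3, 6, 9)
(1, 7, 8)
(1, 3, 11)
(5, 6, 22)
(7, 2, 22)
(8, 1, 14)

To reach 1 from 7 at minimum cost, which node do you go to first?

Compare a few routes:
7–2–3–1: 22+12+6 = 40
7–5–3–1: 7+24+6 = 37
The minimum is 37 via 7–5–3–1.
So from 7 the first move is to 5.

5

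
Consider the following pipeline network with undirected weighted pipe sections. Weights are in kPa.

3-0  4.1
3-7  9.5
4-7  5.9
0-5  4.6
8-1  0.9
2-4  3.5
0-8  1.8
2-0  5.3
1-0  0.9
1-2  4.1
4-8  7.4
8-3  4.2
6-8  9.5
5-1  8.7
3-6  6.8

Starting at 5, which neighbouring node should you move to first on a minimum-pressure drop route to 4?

Candidate routes:
5 → 0 → 2 → 4: 4.6+5.3+3.5 = 13.4
5 → 0 → 8 → 4: 4.6+1.8+7.4 = 13.8
5 → 0 → 1 → 2 → 4: 4.6+0.9+4.1+3.5 = 13.1
Cheapest is 5 → 0 → 1 → 2 → 4 at 13.1 kPa.
So from 5 the first move is to 0.

0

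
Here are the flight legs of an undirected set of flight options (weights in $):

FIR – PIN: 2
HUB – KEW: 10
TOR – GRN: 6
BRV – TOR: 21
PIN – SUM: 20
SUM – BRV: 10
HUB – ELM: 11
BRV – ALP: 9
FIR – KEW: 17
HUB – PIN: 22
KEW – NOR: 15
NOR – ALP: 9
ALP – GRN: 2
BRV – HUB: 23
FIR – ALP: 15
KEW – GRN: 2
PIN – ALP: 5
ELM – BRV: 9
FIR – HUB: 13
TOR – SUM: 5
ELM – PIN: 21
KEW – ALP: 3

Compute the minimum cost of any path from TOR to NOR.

$17

Compare a few routes:
TOR → GRN → ALP → NOR: 6+2+9 = 17
TOR → GRN → KEW → ALP → NOR: 6+2+3+9 = 20
TOR → GRN → KEW → NOR: 6+2+15 = 23
Cheapest is TOR → GRN → ALP → NOR at $17.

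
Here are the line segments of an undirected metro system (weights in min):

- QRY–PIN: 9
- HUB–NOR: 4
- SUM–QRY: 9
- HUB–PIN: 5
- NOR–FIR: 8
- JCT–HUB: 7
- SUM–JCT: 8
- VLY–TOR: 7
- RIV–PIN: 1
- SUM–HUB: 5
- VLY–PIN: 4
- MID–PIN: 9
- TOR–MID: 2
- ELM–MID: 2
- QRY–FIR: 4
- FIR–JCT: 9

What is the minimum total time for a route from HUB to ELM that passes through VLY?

Best HUB to VLY: HUB → PIN → VLY costing 9
Shortest VLY→ELM: VLY → TOR → MID → ELM = 11
Total via VLY: 9 + 11 = 20 min.

20 min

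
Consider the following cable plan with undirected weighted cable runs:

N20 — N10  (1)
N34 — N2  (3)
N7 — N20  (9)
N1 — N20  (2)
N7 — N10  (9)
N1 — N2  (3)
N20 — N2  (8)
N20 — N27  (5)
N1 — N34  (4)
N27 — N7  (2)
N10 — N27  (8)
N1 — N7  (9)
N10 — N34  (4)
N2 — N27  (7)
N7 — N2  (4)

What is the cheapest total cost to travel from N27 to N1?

Running Dijkstra from N27:
N27: 0
N7: 2  (via N27)
N20: 5  (via N27)
N10: 6  (via N20)
N2: 6  (via N7)
N1: 7  (via N20)
Shortest route: N27 → N20 → N1 = 7.

7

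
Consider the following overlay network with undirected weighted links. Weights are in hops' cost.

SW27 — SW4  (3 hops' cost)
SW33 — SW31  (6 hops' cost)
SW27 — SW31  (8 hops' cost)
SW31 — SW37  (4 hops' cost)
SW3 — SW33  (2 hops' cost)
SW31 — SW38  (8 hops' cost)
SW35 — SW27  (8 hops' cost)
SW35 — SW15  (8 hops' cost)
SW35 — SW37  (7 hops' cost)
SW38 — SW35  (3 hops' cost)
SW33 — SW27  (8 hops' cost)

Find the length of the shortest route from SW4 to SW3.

Candidate routes:
SW4 - SW27 - SW35 - SW38 - SW31 - SW33 - SW3: 3+8+3+8+6+2 = 30
SW4 - SW27 - SW33 - SW3: 3+8+2 = 13
SW4 - SW27 - SW35 - SW37 - SW31 - SW33 - SW3: 3+8+7+4+6+2 = 30
SW4 - SW27 - SW31 - SW33 - SW3: 3+8+6+2 = 19
Cheapest is SW4 - SW27 - SW33 - SW3 at 13 hops' cost.

13 hops' cost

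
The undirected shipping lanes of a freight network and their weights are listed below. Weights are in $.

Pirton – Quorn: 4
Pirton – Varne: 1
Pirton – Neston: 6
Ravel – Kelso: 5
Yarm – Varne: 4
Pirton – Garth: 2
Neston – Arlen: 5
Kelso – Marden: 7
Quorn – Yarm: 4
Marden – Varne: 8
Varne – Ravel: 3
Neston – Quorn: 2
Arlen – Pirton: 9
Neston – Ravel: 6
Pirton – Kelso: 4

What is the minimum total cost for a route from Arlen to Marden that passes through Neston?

Best Arlen to Neston: Arlen → Neston costing 5
Shortest Neston→Marden: Neston → Pirton → Varne → Marden = 15
Total via Neston: 5 + 15 = $20.

$20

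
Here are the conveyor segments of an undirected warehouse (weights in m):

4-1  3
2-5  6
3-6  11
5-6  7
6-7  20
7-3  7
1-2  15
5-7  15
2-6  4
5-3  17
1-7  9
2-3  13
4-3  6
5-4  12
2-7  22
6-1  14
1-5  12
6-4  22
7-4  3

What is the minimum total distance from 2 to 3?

Running Dijkstra from 2:
2: 0
6: 4  (via 2)
5: 6  (via 2)
3: 13  (via 2)
Shortest route: 2–3 = 13 m.

13 m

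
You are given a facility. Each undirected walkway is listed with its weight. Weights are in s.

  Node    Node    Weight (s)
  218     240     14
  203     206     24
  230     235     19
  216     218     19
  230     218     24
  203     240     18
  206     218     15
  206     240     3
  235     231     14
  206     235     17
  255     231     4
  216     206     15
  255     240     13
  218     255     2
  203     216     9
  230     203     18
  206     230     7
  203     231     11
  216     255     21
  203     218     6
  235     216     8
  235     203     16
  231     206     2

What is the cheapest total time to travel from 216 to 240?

Compare a few routes:
216 → 203 → 218 → 255 → 231 → 206 → 240: 9+6+2+4+2+3 = 26
216 → 203 → 240: 9+18 = 27
216 → 203 → 231 → 206 → 240: 9+11+2+3 = 25
216 → 206 → 240: 15+3 = 18
The minimum is 18 s via 216 → 206 → 240.

18 s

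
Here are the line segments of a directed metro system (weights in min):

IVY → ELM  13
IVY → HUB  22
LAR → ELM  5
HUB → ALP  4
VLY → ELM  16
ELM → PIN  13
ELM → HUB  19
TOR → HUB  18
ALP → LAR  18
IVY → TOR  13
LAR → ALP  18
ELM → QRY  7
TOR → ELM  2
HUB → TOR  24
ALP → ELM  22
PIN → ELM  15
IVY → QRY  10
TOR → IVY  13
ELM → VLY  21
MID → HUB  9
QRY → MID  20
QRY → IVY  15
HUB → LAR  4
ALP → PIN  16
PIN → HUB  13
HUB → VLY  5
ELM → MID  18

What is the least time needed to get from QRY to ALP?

Shortest distances from QRY:
QRY: 0
IVY: 15  (via QRY)
MID: 20  (via QRY)
ELM: 28  (via IVY)
TOR: 28  (via IVY)
HUB: 29  (via MID)
LAR: 33  (via HUB)
ALP: 33  (via HUB)
Shortest route: QRY → MID → HUB → ALP = 33 min.

33 min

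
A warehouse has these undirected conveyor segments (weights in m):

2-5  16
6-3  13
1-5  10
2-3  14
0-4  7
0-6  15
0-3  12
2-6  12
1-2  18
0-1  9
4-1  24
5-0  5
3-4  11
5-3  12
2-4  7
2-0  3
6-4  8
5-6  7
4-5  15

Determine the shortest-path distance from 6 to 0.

Running Dijkstra from 6:
6: 0
5: 7  (via 6)
4: 8  (via 6)
0: 12  (via 5)
Shortest route: 6–5–0 = 12 m.

12 m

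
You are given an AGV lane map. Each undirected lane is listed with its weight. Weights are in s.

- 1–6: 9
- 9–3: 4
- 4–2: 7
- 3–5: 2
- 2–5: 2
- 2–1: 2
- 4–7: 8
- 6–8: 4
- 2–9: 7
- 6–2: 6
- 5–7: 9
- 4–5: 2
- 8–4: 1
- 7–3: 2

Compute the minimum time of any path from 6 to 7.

Shortest distances from 6:
6: 0
8: 4  (via 6)
4: 5  (via 8)
2: 6  (via 6)
5: 7  (via 4)
1: 8  (via 2)
3: 9  (via 5)
7: 11  (via 3)
Shortest route: 6 → 8 → 4 → 5 → 3 → 7 = 11 s.

11 s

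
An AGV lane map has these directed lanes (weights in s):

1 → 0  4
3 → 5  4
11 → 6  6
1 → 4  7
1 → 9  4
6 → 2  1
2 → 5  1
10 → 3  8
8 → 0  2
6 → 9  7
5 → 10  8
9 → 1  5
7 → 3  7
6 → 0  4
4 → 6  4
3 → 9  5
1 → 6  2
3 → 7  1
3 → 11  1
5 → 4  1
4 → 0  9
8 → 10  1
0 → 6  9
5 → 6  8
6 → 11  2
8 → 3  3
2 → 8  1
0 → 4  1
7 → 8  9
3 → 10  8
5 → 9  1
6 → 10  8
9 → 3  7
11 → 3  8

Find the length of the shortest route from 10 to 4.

13 s

Shortest distances from 10:
10: 0
3: 8  (via 10)
7: 9  (via 3)
11: 9  (via 3)
5: 12  (via 3)
4: 13  (via 5)
Shortest route: 10 → 3 → 5 → 4 = 13 s.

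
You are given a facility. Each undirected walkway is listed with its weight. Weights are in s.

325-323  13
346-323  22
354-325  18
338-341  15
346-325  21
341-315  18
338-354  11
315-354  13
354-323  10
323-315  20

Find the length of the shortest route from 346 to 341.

58 s

Settle nodes by increasing distance from 346:
346: 0
325: 21  (via 346)
323: 22  (via 346)
354: 32  (via 323)
315: 42  (via 323)
338: 43  (via 354)
341: 58  (via 338)
Shortest route: 346 → 323 → 354 → 338 → 341 = 58 s.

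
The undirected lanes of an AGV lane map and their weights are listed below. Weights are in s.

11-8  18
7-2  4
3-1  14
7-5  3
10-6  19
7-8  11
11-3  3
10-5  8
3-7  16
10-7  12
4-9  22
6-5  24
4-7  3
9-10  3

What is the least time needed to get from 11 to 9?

Compare a few routes:
11 - 8 - 7 - 5 - 10 - 9: 18+11+3+8+3 = 43
11 - 3 - 7 - 5 - 10 - 9: 3+16+3+8+3 = 33
11 - 3 - 7 - 4 - 9: 3+16+3+22 = 44
11 - 3 - 7 - 10 - 9: 3+16+12+3 = 34
The minimum is 33 s via 11 - 3 - 7 - 5 - 10 - 9.

33 s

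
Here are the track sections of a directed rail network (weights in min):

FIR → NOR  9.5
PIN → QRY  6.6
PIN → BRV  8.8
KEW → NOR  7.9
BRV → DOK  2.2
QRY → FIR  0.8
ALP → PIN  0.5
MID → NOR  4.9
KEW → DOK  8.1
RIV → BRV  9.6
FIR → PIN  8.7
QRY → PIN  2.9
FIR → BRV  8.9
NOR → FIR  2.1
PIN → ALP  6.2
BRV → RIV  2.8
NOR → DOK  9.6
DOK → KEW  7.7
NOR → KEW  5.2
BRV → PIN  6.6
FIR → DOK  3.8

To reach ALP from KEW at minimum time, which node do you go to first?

Compare a few routes:
KEW → NOR → FIR → BRV → PIN → ALP: 7.9+2.1+8.9+6.6+6.2 = 31.7
KEW → NOR → FIR → PIN → ALP: 7.9+2.1+8.7+6.2 = 24.9
The minimum is 24.9 min via KEW → NOR → FIR → PIN → ALP.
So from KEW the first move is to NOR.

NOR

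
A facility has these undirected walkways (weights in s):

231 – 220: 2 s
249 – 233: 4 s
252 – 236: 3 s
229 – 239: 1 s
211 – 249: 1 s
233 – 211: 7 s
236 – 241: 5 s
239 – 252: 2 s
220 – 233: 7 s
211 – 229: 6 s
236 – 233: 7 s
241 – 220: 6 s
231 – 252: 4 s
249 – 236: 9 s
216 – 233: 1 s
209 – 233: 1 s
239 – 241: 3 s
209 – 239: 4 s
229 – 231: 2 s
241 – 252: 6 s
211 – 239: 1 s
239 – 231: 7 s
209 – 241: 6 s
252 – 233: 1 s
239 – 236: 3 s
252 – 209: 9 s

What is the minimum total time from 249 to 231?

5 s

Candidate routes:
249 → 211 → 239 → 252 → 231: 1+1+2+4 = 8
249 → 211 → 239 → 229 → 231: 1+1+1+2 = 5
249 → 211 → 229 → 231: 1+6+2 = 9
249 → 233 → 252 → 231: 4+1+4 = 9
Cheapest is 249 → 211 → 239 → 229 → 231 at 5 s.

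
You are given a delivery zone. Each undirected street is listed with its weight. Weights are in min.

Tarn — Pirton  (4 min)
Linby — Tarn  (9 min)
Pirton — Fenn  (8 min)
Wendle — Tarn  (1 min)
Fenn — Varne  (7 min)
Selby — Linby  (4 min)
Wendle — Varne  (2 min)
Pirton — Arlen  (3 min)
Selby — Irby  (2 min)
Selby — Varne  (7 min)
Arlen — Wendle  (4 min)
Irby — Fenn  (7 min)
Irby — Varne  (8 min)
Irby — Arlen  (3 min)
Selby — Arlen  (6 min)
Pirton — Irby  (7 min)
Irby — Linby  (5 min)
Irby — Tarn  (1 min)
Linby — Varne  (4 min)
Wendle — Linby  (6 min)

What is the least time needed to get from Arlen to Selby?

5 min

Compare a few routes:
Arlen → Selby: 6 = 6
Arlen → Irby → Selby: 3+2 = 5
Arlen → Wendle → Tarn → Irby → Selby: 4+1+1+2 = 8
The minimum is 5 min via Arlen → Irby → Selby.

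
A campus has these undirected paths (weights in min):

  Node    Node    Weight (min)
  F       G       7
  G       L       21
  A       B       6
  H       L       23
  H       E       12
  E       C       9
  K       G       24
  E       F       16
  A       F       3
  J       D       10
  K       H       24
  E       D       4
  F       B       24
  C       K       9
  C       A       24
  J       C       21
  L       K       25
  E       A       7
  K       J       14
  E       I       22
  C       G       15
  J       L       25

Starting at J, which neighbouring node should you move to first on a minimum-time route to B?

Enumerating some paths:
J–D–E–F–A–B: 10+4+16+3+6 = 39
J–D–E–A–B: 10+4+7+6 = 27
J–C–E–A–B: 21+9+7+6 = 43
The minimum is 27 min via J–D–E–A–B.
So from J the first move is to D.

D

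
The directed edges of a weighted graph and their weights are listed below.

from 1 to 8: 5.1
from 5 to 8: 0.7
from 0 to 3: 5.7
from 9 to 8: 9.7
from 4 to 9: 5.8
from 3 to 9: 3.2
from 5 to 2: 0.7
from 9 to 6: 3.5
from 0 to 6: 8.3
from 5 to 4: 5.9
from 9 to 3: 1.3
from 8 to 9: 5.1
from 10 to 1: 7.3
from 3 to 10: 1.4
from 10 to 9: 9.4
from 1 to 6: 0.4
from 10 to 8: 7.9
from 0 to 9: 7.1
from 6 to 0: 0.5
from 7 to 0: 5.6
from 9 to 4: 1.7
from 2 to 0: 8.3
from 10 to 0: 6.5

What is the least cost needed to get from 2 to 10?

15.4

Running Dijkstra from 2:
2: 0
0: 8.3  (via 2)
3: 14  (via 0)
9: 15.4  (via 0)
10: 15.4  (via 3)
Shortest route: 2–0–3–10 = 15.4.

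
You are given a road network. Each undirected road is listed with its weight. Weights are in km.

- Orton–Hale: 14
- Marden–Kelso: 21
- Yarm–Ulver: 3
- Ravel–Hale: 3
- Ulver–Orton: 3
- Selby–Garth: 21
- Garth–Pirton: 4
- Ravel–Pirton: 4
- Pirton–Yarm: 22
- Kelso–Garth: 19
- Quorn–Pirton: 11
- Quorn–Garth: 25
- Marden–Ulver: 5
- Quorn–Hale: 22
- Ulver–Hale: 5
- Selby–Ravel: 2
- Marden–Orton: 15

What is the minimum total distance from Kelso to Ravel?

27 km

Running Dijkstra from Kelso:
Kelso: 0
Garth: 19  (via Kelso)
Marden: 21  (via Kelso)
Pirton: 23  (via Garth)
Ulver: 26  (via Marden)
Ravel: 27  (via Pirton)
Shortest route: Kelso → Garth → Pirton → Ravel = 27 km.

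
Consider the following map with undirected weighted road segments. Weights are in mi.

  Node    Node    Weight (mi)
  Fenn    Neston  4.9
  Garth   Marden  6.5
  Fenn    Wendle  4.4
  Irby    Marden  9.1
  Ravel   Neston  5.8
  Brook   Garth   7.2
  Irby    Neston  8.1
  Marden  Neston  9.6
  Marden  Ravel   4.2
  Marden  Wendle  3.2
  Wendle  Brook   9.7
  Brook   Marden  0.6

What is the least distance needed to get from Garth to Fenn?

14.1 mi

Candidate routes:
Garth - Brook - Marden - Wendle - Fenn: 7.2+0.6+3.2+4.4 = 15.4
Garth - Marden - Wendle - Fenn: 6.5+3.2+4.4 = 14.1
Garth - Marden - Brook - Wendle - Fenn: 6.5+0.6+9.7+4.4 = 21.2
Garth - Marden - Neston - Fenn: 6.5+9.6+4.9 = 21
The minimum is 14.1 mi via Garth - Marden - Wendle - Fenn.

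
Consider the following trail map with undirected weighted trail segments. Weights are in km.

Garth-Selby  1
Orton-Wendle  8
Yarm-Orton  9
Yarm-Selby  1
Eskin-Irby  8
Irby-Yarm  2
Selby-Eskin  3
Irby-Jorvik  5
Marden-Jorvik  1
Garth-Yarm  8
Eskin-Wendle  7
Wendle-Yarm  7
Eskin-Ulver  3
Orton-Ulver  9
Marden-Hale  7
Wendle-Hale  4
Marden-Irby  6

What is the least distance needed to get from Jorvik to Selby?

Compare a few routes:
Jorvik - Marden - Irby - Yarm - Selby: 1+6+2+1 = 10
Jorvik - Irby - Yarm - Selby: 5+2+1 = 8
Jorvik - Irby - Eskin - Selby: 5+8+3 = 16
The minimum is 8 km via Jorvik - Irby - Yarm - Selby.

8 km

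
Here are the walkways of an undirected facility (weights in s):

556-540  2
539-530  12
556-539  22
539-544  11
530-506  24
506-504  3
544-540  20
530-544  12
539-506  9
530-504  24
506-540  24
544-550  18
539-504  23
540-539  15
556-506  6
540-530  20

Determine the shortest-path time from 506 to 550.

Settle nodes by increasing distance from 506:
506: 0
504: 3  (via 506)
556: 6  (via 506)
540: 8  (via 556)
539: 9  (via 506)
544: 20  (via 539)
530: 21  (via 539)
550: 38  (via 544)
Shortest route: 506 → 539 → 544 → 550 = 38 s.

38 s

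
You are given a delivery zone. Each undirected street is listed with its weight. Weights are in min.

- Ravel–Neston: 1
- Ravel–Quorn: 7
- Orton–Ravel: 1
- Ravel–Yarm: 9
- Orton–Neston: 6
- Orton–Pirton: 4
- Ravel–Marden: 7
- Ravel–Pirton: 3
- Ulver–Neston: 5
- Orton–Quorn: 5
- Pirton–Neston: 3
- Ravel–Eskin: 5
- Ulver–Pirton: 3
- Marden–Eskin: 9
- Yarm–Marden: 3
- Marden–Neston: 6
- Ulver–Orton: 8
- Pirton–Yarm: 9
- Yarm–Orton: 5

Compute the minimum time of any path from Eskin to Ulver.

11 min

Candidate routes:
Eskin → Ravel → Neston → Pirton → Ulver: 5+1+3+3 = 12
Eskin → Ravel → Neston → Ulver: 5+1+5 = 11
Eskin → Ravel → Orton → Pirton → Ulver: 5+1+4+3 = 13
Cheapest is Eskin → Ravel → Neston → Ulver at 11 min.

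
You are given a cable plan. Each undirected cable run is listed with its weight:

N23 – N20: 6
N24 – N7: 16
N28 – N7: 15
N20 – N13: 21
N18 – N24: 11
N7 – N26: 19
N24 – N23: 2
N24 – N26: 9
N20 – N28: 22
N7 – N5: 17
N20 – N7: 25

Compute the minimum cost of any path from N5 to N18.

Candidate routes:
N5 - N7 - N20 - N23 - N24 - N18: 17+25+6+2+11 = 61
N5 - N7 - N26 - N24 - N18: 17+19+9+11 = 56
N5 - N7 - N28 - N20 - N23 - N24 - N18: 17+15+22+6+2+11 = 73
N5 - N7 - N24 - N18: 17+16+11 = 44
The minimum is 44 via N5 - N7 - N24 - N18.

44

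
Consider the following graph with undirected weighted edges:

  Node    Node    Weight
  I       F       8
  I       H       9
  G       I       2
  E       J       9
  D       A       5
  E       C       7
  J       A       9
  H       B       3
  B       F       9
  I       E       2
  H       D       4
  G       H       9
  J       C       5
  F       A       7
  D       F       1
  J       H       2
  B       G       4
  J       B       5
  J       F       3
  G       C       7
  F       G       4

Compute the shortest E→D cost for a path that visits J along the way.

Shortest E→J: E → J = 9
Shortest J→D: J → F → D = 4
Total via J: 9 + 4 = 13.

13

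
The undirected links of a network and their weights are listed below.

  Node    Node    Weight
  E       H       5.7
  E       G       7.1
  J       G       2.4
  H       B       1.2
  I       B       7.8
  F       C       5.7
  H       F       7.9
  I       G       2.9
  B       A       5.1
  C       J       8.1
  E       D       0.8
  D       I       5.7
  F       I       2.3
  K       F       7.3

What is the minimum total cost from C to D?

Compare a few routes:
C–F–I–D: 5.7+2.3+5.7 = 13.7
C–F–I–G–E–D: 5.7+2.3+2.9+7.1+0.8 = 18.8
C–J–G–I–D: 8.1+2.4+2.9+5.7 = 19.1
C–J–G–E–D: 8.1+2.4+7.1+0.8 = 18.4
The minimum is 13.7 via C–F–I–D.

13.7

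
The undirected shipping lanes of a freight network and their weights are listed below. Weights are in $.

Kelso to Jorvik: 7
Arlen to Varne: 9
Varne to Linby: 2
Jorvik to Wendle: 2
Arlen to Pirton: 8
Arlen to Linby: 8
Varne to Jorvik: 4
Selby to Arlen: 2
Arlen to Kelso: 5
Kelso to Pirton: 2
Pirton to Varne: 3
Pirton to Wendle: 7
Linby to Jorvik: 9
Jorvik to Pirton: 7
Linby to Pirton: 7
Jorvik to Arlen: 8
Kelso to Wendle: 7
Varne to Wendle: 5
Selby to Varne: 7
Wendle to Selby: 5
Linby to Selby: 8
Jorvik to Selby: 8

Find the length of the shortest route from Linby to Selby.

$8

Compare a few routes:
Linby - Varne - Wendle - Selby: 2+5+5 = 12
Linby - Arlen - Selby: 8+2 = 10
Linby - Varne - Selby: 2+7 = 9
Linby - Selby: 8 = 8
The minimum is $8 via Linby - Selby.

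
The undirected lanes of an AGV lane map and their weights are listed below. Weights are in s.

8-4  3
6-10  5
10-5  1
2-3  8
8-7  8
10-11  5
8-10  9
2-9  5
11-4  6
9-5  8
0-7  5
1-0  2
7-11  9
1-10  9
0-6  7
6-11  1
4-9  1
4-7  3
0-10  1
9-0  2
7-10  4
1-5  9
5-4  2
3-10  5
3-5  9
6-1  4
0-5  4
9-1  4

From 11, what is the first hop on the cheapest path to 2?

4

Enumerating some paths:
11 - 6 - 1 - 0 - 9 - 2: 1+4+2+2+5 = 14
11 - 10 - 0 - 9 - 2: 5+1+2+5 = 13
11 - 6 - 10 - 0 - 9 - 2: 1+5+1+2+5 = 14
11 - 4 - 9 - 2: 6+1+5 = 12
The minimum is 12 s via 11 - 4 - 9 - 2.
So from 11 the first move is to 4.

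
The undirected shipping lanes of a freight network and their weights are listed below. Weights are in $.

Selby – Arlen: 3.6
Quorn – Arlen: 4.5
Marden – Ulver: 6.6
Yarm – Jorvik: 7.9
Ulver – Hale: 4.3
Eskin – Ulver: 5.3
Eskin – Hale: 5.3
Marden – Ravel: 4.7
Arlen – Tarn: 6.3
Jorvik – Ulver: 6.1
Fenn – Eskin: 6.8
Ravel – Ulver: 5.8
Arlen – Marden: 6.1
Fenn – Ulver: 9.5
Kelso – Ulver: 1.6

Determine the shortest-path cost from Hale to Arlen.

Settle nodes by increasing distance from Hale:
Hale: 0
Ulver: 4.3  (via Hale)
Eskin: 5.3  (via Hale)
Kelso: 5.9  (via Ulver)
Ravel: 10.1  (via Ulver)
Jorvik: 10.4  (via Ulver)
Marden: 10.9  (via Ulver)
Fenn: 12.1  (via Eskin)
Arlen: 17  (via Marden)
Shortest route: Hale → Ulver → Marden → Arlen = $17.

$17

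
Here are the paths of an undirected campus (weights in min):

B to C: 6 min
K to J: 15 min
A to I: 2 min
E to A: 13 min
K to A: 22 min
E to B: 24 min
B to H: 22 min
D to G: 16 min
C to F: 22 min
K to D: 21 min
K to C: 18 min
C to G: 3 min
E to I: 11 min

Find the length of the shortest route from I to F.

63 min

Compare a few routes:
I - E - B - C - F: 11+24+6+22 = 63
I - A - K - C - F: 2+22+18+22 = 64
I - A - E - B - C - F: 2+13+24+6+22 = 67
The minimum is 63 min via I - E - B - C - F.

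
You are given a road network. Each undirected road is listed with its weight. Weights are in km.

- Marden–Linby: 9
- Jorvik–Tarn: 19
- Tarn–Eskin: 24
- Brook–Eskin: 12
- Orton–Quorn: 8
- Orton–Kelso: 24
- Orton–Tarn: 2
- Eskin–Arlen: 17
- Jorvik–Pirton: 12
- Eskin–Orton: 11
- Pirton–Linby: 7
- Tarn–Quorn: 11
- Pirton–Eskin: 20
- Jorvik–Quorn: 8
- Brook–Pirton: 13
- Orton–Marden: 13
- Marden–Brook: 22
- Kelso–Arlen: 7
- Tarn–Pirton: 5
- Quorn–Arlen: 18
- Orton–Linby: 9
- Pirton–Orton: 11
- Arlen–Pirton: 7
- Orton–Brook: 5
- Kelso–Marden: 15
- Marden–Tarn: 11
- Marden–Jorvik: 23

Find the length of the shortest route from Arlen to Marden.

Shortest distances from Arlen:
Arlen: 0
Kelso: 7  (via Arlen)
Pirton: 7  (via Arlen)
Tarn: 12  (via Pirton)
Orton: 14  (via Tarn)
Linby: 14  (via Pirton)
Eskin: 17  (via Arlen)
Quorn: 18  (via Arlen)
Brook: 19  (via Orton)
Jorvik: 19  (via Pirton)
Marden: 22  (via Kelso)
Shortest route: Arlen–Kelso–Marden = 22 km.

22 km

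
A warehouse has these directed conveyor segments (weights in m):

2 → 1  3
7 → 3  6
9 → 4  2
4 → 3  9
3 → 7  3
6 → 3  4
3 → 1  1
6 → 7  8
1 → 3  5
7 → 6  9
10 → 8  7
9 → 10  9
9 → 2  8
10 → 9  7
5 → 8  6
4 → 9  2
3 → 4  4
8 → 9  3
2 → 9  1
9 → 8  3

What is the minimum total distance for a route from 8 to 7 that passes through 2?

22 m

Best 8 to 2: 8–9–2 costing 11
Shortest 2→7: 2–1–3–7 = 11
Total via 2: 11 + 11 = 22 m.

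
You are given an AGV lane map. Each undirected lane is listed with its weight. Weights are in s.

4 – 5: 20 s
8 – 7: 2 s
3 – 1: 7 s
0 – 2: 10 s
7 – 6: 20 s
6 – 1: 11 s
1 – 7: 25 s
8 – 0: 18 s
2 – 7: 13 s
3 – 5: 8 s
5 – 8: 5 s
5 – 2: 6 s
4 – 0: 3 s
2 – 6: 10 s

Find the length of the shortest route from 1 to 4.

Candidate routes:
1 - 3 - 5 - 4: 7+8+20 = 35
1 - 6 - 2 - 0 - 4: 11+10+10+3 = 34
Cheapest is 1 - 6 - 2 - 0 - 4 at 34 s.

34 s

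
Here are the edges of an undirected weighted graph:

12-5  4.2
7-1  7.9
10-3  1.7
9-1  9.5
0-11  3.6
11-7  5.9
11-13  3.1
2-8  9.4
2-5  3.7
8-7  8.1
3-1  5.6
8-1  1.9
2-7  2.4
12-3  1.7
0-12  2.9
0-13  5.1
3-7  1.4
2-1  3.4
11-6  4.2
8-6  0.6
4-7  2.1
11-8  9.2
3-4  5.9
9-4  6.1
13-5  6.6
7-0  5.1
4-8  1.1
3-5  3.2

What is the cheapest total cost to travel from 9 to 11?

Settle nodes by increasing distance from 9:
9: 0
4: 6.1  (via 9)
8: 7.2  (via 4)
6: 7.8  (via 8)
7: 8.2  (via 4)
1: 9.1  (via 8)
3: 9.6  (via 7)
2: 10.6  (via 7)
10: 11.3  (via 3)
12: 11.3  (via 3)
11: 12  (via 6)
Shortest route: 9–4–8–6–11 = 12.

12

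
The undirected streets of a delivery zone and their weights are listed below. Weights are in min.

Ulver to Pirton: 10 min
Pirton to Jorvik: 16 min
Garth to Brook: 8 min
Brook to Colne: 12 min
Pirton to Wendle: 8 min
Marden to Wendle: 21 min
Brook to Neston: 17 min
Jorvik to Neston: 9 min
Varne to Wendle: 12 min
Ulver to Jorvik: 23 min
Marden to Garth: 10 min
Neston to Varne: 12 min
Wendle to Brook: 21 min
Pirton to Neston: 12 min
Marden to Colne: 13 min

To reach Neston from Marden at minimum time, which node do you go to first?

Garth

Enumerating some paths:
Marden → Wendle → Varne → Neston: 21+12+12 = 45
Marden → Wendle → Pirton → Neston: 21+8+12 = 41
Marden → Garth → Brook → Neston: 10+8+17 = 35
Marden → Colne → Brook → Neston: 13+12+17 = 42
Cheapest is Marden → Garth → Brook → Neston at 35 min.
So from Marden the first move is to Garth.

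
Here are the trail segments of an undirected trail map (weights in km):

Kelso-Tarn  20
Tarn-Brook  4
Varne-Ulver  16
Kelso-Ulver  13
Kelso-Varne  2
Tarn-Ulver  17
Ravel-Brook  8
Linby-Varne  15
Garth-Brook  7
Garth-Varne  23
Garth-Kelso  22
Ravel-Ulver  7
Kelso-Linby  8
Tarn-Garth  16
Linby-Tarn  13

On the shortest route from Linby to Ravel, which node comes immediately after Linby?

Tarn

Candidate routes:
Linby → Kelso → Varne → Ulver → Ravel: 8+2+16+7 = 33
Linby → Tarn → Brook → Ravel: 13+4+8 = 25
Linby → Kelso → Ulver → Ravel: 8+13+7 = 28
Cheapest is Linby → Tarn → Brook → Ravel at 25 km.
So from Linby the first move is to Tarn.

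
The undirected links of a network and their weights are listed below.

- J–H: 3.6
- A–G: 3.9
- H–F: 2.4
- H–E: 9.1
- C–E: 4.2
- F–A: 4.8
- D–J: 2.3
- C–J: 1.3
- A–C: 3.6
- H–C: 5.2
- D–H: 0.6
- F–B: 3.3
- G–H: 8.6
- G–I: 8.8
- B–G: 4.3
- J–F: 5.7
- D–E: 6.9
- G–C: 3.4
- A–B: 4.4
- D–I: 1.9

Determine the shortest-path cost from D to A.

7.2

Compare a few routes:
D–J–C–A: 2.3+1.3+3.6 = 7.2
D–H–J–C–A: 0.6+3.6+1.3+3.6 = 9.1
D–H–F–A: 0.6+2.4+4.8 = 7.8
The minimum is 7.2 via D–J–C–A.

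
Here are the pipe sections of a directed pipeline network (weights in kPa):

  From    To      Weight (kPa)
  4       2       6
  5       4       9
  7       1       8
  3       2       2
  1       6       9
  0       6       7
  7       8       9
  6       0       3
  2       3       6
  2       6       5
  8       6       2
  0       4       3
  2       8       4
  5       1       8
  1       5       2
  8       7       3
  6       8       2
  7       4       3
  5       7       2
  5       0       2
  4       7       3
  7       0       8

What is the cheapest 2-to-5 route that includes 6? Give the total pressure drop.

20 kPa

Best 2 to 6: 2–6 costing 5
Shortest 6→5: 6–8–7–1–5 = 15
Total via 6: 5 + 15 = 20 kPa.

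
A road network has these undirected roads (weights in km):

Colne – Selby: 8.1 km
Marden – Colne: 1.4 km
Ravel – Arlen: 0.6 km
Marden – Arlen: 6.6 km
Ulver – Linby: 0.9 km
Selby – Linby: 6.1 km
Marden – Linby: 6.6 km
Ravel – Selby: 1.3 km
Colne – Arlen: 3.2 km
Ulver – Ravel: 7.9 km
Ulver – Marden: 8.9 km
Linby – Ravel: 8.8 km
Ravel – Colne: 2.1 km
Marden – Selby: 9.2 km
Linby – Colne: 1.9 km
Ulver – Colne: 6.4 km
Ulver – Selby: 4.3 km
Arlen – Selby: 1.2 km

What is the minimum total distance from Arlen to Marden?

4.1 km

Running Dijkstra from Arlen:
Arlen: 0
Ravel: 0.6  (via Arlen)
Selby: 1.2  (via Arlen)
Colne: 2.7  (via Ravel)
Marden: 4.1  (via Colne)
Shortest route: Arlen → Ravel → Colne → Marden = 4.1 km.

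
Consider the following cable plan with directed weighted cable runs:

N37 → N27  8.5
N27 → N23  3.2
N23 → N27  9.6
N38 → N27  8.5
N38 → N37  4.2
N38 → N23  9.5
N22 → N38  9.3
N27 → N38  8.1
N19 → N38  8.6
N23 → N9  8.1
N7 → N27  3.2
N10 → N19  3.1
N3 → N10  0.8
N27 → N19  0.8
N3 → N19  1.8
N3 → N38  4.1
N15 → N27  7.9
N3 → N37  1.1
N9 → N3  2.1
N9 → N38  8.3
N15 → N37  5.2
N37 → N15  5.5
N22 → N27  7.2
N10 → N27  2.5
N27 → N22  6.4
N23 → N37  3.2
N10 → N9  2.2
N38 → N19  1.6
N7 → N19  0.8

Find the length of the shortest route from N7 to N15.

15.1

Enumerating some paths:
N7 → N19 → N38 → N37 → N15: 0.8+8.6+4.2+5.5 = 19.1
N7 → N27 → N38 → N37 → N15: 3.2+8.1+4.2+5.5 = 21
N7 → N27 → N23 → N37 → N15: 3.2+3.2+3.2+5.5 = 15.1
The minimum is 15.1 via N7 → N27 → N23 → N37 → N15.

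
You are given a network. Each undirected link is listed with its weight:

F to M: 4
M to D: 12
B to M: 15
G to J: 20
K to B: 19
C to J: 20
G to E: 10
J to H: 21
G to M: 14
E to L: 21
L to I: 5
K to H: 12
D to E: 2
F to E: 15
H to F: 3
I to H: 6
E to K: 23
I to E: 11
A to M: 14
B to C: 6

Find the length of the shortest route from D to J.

Enumerating some paths:
D–E–I–H–J: 2+11+6+21 = 40
D–M–F–H–J: 12+4+3+21 = 40
D–E–G–J: 2+10+20 = 32
Cheapest is D–E–G–J at 32.

32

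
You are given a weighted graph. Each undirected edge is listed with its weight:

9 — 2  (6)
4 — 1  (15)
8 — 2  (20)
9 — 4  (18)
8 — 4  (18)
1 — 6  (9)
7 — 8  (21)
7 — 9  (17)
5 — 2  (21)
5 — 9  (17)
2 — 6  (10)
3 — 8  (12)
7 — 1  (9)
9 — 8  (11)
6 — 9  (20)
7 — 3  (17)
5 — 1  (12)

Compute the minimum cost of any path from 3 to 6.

35

Running Dijkstra from 3:
3: 0
8: 12  (via 3)
7: 17  (via 3)
9: 23  (via 8)
1: 26  (via 7)
2: 29  (via 9)
4: 30  (via 8)
6: 35  (via 1)
Shortest route: 3 → 7 → 1 → 6 = 35.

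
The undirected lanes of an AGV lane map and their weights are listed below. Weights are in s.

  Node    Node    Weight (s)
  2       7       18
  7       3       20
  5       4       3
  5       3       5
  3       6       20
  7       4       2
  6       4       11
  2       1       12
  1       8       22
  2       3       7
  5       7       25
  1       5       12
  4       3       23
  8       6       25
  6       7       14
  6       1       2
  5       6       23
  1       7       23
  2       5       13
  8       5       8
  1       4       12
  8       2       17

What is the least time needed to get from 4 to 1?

Shortest distances from 4:
4: 0
7: 2  (via 4)
5: 3  (via 4)
3: 8  (via 5)
6: 11  (via 4)
8: 11  (via 5)
1: 12  (via 4)
Shortest route: 4–1 = 12 s.

12 s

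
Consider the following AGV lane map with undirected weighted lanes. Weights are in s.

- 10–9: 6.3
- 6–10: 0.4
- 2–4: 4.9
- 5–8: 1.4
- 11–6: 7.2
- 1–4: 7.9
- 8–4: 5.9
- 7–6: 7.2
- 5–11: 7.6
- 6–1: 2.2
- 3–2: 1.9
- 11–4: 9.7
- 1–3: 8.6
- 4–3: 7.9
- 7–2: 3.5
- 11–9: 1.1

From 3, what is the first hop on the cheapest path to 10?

Compare a few routes:
3 → 4 → 1 → 6 → 10: 7.9+7.9+2.2+0.4 = 18.4
3 → 1 → 6 → 10: 8.6+2.2+0.4 = 11.2
3 → 2 → 4 → 1 → 6 → 10: 1.9+4.9+7.9+2.2+0.4 = 17.3
3 → 2 → 7 → 6 → 10: 1.9+3.5+7.2+0.4 = 13
Cheapest is 3 → 1 → 6 → 10 at 11.2 s.
So from 3 the first move is to 1.

1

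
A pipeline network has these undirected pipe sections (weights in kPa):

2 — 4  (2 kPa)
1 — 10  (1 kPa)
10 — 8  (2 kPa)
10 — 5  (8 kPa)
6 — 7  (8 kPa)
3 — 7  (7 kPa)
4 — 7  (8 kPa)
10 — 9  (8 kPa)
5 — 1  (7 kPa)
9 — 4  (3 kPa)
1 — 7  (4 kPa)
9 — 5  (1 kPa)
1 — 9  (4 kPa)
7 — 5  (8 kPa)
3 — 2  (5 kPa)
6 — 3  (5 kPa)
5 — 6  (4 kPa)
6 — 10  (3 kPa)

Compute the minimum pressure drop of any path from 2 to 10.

Compare a few routes:
2 - 3 - 6 - 10: 5+5+3 = 13
2 - 4 - 9 - 5 - 6 - 10: 2+3+1+4+3 = 13
2 - 4 - 9 - 10: 2+3+8 = 13
2 - 4 - 9 - 1 - 10: 2+3+4+1 = 10
The minimum is 10 kPa via 2 - 4 - 9 - 1 - 10.

10 kPa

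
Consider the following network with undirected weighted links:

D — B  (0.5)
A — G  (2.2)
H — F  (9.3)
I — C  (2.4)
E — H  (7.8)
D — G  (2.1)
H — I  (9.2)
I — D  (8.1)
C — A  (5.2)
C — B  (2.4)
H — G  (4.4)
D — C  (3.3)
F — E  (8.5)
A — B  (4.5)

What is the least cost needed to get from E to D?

14.3

Shortest distances from E:
E: 0
H: 7.8  (via E)
F: 8.5  (via E)
G: 12.2  (via H)
D: 14.3  (via G)
Shortest route: E–H–G–D = 14.3.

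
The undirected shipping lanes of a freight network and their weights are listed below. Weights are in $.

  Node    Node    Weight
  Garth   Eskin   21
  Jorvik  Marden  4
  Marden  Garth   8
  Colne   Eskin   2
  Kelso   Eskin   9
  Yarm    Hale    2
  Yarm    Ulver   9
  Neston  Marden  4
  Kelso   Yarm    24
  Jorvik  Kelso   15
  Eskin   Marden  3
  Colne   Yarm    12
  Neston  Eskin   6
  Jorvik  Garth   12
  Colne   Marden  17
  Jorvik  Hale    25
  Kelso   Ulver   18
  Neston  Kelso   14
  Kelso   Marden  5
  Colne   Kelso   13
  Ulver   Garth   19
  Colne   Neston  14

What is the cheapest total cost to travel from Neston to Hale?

Enumerating some paths:
Neston - Eskin - Colne - Yarm - Hale: 6+2+12+2 = 22
Neston - Marden - Eskin - Colne - Yarm - Hale: 4+3+2+12+2 = 23
Cheapest is Neston - Eskin - Colne - Yarm - Hale at $22.

$22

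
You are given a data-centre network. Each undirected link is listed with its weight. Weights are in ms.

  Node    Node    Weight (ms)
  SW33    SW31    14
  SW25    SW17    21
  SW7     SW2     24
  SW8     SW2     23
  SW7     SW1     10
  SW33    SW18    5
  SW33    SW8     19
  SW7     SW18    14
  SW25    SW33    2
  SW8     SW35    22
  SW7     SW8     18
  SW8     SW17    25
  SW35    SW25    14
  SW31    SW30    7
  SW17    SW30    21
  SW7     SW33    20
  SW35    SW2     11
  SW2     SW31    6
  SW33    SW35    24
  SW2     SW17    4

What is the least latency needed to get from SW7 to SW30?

37 ms

Shortest distances from SW7:
SW7: 0
SW1: 10  (via SW7)
SW18: 14  (via SW7)
SW8: 18  (via SW7)
SW33: 19  (via SW18)
SW25: 21  (via SW33)
SW2: 24  (via SW7)
SW17: 28  (via SW2)
SW31: 30  (via SW2)
SW35: 35  (via SW25)
SW30: 37  (via SW31)
Shortest route: SW7 → SW2 → SW31 → SW30 = 37 ms.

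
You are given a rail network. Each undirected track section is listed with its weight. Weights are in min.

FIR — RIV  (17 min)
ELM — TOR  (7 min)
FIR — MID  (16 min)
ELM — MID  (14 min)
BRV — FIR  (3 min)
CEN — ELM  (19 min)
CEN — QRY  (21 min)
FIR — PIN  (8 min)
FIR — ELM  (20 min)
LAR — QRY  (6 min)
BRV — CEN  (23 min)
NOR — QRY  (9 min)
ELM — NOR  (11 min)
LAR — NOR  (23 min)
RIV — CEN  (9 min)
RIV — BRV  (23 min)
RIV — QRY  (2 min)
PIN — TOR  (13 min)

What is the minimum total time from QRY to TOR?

27 min

Compare a few routes:
QRY → NOR → ELM → TOR: 9+11+7 = 27
QRY → RIV → CEN → ELM → TOR: 2+9+19+7 = 37
QRY → RIV → FIR → PIN → TOR: 2+17+8+13 = 40
Cheapest is QRY → NOR → ELM → TOR at 27 min.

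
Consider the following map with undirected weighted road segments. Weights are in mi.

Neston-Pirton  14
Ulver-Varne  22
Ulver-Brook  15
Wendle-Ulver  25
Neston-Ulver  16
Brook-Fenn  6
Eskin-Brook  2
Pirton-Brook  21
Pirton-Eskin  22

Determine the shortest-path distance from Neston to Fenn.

Compare a few routes:
Neston - Ulver - Brook - Fenn: 16+15+6 = 37
Neston - Pirton - Brook - Fenn: 14+21+6 = 41
Neston - Pirton - Eskin - Brook - Fenn: 14+22+2+6 = 44
Cheapest is Neston - Ulver - Brook - Fenn at 37 mi.

37 mi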